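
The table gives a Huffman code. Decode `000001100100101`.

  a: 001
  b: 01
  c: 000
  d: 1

Read left to right; each codeword is recognised as soon as it completes (prefix code):
  000→c | 001→a | 1→d | 001→a | 001→a | 01→b
Decoded message: cadaab

cadaab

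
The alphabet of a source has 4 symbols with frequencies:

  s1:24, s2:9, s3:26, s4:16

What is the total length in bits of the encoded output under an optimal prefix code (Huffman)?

149

Greedily combine the two least-frequent nodes:
merge s2(9) and s4(16): 25
merge s1(24) and 25: 49
merge s3(26) and 49: 75
Total encoded bits = sum of merged weights = 25 + 49 + 75 = 149.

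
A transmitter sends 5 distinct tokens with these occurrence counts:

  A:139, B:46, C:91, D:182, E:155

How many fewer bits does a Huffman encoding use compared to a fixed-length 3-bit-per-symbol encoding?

476

Fixed-length: 3 bits × 613 symbols = 1839 bits.
Huffman merges:
merge B(46) and C(91): 137
merge 137 and A(139): 276
merge E(155) and D(182): 337
merge 276 and 337: 613
Huffman total = 137 + 276 + 337 + 613 = 1363 bits.
Saving = 1839 − 1363 = 476 bits.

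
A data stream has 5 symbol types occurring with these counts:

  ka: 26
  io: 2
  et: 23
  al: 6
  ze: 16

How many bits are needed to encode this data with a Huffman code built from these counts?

Build the Huffman tree bottom-up:
combine io(2), al(6) → 8
combine 8, ze(16) → 24
combine et(23), 24 → 47
combine ka(26), 47 → 73
Total encoded bits = sum of merged weights = 8 + 24 + 47 + 73 = 152.

152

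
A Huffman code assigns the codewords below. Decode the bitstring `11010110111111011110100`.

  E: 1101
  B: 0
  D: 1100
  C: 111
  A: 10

EBECECBAB

Read left to right; each codeword is recognised as soon as it completes (prefix code):
  1101→E | 0→B | 1101→E | 111→C | 1101→E | 111→C | 0→B | 10→A | 0→B
Decoded message: EBECECBAB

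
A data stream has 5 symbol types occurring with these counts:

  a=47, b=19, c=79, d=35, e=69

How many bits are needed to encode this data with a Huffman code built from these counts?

552

Merge the two smallest weights repeatedly:
merge b(19) and d(35): 54
merge a(47) and 54: 101
merge e(69) and c(79): 148
merge 101 and 148: 249
The encoded length is the sum of every internal node's weight: 54 + 101 + 148 + 249 = 552 bits.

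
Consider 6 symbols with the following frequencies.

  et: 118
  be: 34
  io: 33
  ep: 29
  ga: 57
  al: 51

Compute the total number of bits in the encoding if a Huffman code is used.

791

Build the Huffman tree bottom-up:
combine ep(29), io(33) → 62
combine be(34), al(51) → 85
combine ga(57), 62 → 119
combine 85, et(118) → 203
combine 119, 203 → 322
Total encoded bits = sum of merged weights = 62 + 85 + 119 + 203 + 322 = 791.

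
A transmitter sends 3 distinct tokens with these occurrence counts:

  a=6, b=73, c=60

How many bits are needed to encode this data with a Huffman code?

205

Greedily combine the two least-frequent nodes:
merge a(6) and c(60): 66
merge 66 and b(73): 139
The encoded length is the sum of every internal node's weight: 66 + 139 = 205 bits.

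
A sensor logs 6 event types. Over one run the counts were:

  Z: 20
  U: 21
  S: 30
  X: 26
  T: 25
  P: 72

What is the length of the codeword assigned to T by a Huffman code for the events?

Build the tree from the bottom:
merge Z(20) and U(21): 41
merge T(25) and X(26): 51
merge S(30) and 41: 71
merge 51 and 71: 122
merge P(72) and 122: 194
T's leaf is at depth 3, giving a 3-bit codeword.

3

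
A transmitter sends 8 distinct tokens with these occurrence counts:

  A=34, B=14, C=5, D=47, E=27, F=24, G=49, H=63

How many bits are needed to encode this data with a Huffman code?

Greedily combine the two least-frequent nodes:
merge C(5) and B(14): 19
merge 19 and F(24): 43
merge E(27) and A(34): 61
merge 43 and D(47): 90
merge G(49) and 61: 110
merge H(63) and 90: 153
merge 110 and 153: 263
Each symbol's bit-cost is frequency × depth; summing gives 739 bits (equivalently 19 + 43 + 61 + 90 + 110 + 153 + 263).

739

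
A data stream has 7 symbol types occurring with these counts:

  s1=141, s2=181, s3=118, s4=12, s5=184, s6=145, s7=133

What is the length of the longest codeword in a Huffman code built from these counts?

4

Merge the two lowest-weight nodes at each step:
merge s4(12) and s3(118): 130
merge 130 and s7(133): 263
merge s1(141) and s6(145): 286
merge s2(181) and s5(184): 365
merge 263 and 286: 549
merge 365 and 549: 914
The rarest symbols sit at the bottom; the longest codeword is 4 bits.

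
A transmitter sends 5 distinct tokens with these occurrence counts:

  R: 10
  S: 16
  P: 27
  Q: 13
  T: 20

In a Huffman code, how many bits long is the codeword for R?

3

Repeatedly merge the two smallest:
merge R(10) and Q(13): 23
merge S(16) and T(20): 36
merge 23 and P(27): 50
merge 36 and 50: 86
R's leaf is at depth 3, giving a 3-bit codeword.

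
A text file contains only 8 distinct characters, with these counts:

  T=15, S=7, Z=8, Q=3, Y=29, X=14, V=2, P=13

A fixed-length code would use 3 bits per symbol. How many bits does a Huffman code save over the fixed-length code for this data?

27

Fixed-length: 3 bits × 91 symbols = 273 bits.
Huffman merges:
merge V(2) and Q(3): 5
merge 5 and S(7): 12
merge Z(8) and 12: 20
merge P(13) and X(14): 27
merge T(15) and 20: 35
merge 27 and Y(29): 56
merge 35 and 56: 91
Huffman total = 5 + 12 + 20 + 27 + 35 + 56 + 91 = 246 bits.
Saving = 273 − 246 = 27 bits.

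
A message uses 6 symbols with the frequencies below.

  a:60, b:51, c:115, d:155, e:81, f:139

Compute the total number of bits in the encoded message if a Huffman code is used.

Greedily combine the two least-frequent nodes:
b(51) + a(60) → 111
e(81) + 111 → 192
c(115) + f(139) → 254
d(155) + 192 → 347
254 + 347 → 601
The encoded length is the sum of every internal node's weight: 111 + 192 + 254 + 347 + 601 = 1505 bits.

1505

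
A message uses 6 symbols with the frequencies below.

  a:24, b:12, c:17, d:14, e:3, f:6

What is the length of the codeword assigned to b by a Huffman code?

3

Build the tree from the bottom:
combine e(3), f(6) → 9
combine 9, b(12) → 21
combine d(14), c(17) → 31
combine 21, a(24) → 45
combine 31, 45 → 76
The subtree containing b is merged 3 times, so code length = 3.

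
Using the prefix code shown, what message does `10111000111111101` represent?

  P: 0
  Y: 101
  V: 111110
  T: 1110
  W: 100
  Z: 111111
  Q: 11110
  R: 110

Read left to right; each codeword is recognised as soon as it completes (prefix code):
  101→Y | 110→R | 0→P | 0→P | 111111→Z | 101→Y
Decoded message: YRPPZY

YRPPZY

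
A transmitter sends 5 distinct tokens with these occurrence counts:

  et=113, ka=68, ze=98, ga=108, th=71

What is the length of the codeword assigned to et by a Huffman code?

Huffman merges, smallest pair first:
combine ka(68), th(71) → 139
combine ze(98), ga(108) → 206
combine et(113), 139 → 252
combine 206, 252 → 458
The subtree containing et is merged 2 times, so code length = 2.

2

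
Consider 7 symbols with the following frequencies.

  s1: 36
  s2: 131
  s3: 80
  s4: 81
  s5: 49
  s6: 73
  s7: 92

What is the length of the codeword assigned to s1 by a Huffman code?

Huffman merges, smallest pair first:
merge s1(36) and s5(49): 85
merge s6(73) and s3(80): 153
merge s4(81) and 85: 166
merge s7(92) and s2(131): 223
merge 153 and 166: 319
merge 223 and 319: 542
s1's leaf is at depth 4, giving a 4-bit codeword.

4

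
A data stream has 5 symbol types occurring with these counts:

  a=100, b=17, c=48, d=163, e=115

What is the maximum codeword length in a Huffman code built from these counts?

3

Merge the two lowest-weight nodes at each step:
merge b(17) and c(48): 65
merge 65 and a(100): 165
merge e(115) and d(163): 278
merge 165 and 278: 443
The first pair merged (b, c) ends up deepest, at depth 3.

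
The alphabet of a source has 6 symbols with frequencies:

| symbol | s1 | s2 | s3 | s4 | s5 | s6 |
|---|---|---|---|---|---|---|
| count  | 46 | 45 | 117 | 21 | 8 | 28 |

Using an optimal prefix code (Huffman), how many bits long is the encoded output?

Merge the two smallest weights repeatedly:
merge s5(8) and s4(21): 29
merge s6(28) and 29: 57
merge s2(45) and s1(46): 91
merge 57 and 91: 148
merge s3(117) and 148: 265
Each symbol's bit-cost is frequency × depth; summing gives 590 bits (equivalently 29 + 57 + 91 + 148 + 265).

590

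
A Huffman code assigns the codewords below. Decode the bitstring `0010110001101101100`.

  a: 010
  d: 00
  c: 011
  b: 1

dbcdcccd

Read left to right; each codeword is recognised as soon as it completes (prefix code):
  00→d | 1→b | 011→c | 00→d | 011→c | 011→c | 011→c | 00→d
Decoded message: dbcdcccd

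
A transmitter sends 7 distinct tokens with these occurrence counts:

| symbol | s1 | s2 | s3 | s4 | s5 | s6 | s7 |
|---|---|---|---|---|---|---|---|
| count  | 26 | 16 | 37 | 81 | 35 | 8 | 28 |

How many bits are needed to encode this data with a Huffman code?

Merge the two smallest weights repeatedly:
s6(8) + s2(16) → 24
24 + s1(26) → 50
s7(28) + s5(35) → 63
s3(37) + 50 → 87
63 + s4(81) → 144
87 + 144 → 231
The encoded length is the sum of every internal node's weight: 24 + 50 + 63 + 87 + 144 + 231 = 599 bits.

599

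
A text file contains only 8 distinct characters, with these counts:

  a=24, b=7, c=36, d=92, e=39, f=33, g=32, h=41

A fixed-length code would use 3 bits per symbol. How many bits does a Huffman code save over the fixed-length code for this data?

Fixed-length: 3 bits × 304 symbols = 912 bits.
Huffman merges:
b(7) + a(24) → 31
31 + g(32) → 63
f(33) + c(36) → 69
e(39) + h(41) → 80
63 + 69 → 132
80 + d(92) → 172
132 + 172 → 304
Huffman total = 31 + 63 + 69 + 80 + 132 + 172 + 304 = 851 bits.
Saving = 912 − 851 = 61 bits.

61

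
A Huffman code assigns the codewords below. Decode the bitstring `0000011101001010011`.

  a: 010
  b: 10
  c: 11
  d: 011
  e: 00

eedbbabd

Read left to right; each codeword is recognised as soon as it completes (prefix code):
  00→e | 00→e | 011→d | 10→b | 10→b | 010→a | 10→b | 011→d
Decoded message: eedbbabd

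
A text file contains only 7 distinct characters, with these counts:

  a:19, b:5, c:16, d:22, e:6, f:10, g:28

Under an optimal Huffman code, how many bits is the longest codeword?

Merge the two lowest-weight nodes at each step:
merge b(5) and e(6): 11
merge f(10) and 11: 21
merge c(16) and a(19): 35
merge 21 and d(22): 43
merge g(28) and 35: 63
merge 43 and 63: 106
The first pair merged (b, e) ends up deepest, at depth 4.

4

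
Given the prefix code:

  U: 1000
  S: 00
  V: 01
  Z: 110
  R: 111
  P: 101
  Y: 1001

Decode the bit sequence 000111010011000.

SVZYU

Read left to right; each codeword is recognised as soon as it completes (prefix code):
  00→S | 01→V | 110→Z | 1001→Y | 1000→U
Decoded message: SVZYU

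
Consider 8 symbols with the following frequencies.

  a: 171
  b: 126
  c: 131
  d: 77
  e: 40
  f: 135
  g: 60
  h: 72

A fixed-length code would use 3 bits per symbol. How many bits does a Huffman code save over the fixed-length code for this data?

71

Fixed-length: 3 bits × 812 symbols = 2436 bits.
Huffman merges:
e(40) + g(60) → 100
h(72) + d(77) → 149
100 + b(126) → 226
c(131) + f(135) → 266
149 + a(171) → 320
226 + 266 → 492
320 + 492 → 812
Huffman total = 100 + 149 + 226 + 266 + 320 + 492 + 812 = 2365 bits.
Saving = 2436 − 2365 = 71 bits.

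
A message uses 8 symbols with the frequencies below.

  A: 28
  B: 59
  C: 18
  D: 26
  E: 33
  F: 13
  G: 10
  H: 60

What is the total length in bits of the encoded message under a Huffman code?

Greedily combine the two least-frequent nodes:
combine G(10), F(13) → 23
combine C(18), 23 → 41
combine D(26), A(28) → 54
combine E(33), 41 → 74
combine 54, B(59) → 113
combine H(60), 74 → 134
combine 113, 134 → 247
Each symbol's bit-cost is frequency × depth; summing gives 686 bits (equivalently 23 + 41 + 54 + 74 + 113 + 134 + 247).

686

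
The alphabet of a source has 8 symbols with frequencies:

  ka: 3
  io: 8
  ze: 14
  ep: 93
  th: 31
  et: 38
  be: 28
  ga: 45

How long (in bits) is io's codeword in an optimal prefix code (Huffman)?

Repeatedly merge the two smallest:
combine ka(3), io(8) → 11
combine 11, ze(14) → 25
combine 25, be(28) → 53
combine th(31), et(38) → 69
combine ga(45), 53 → 98
combine 69, ep(93) → 162
combine 98, 162 → 260
io's leaf is at depth 5, giving a 5-bit codeword.

5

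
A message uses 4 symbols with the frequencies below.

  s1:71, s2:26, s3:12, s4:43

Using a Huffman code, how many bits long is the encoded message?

271

Greedily combine the two least-frequent nodes:
merge s3(12) and s2(26): 38
merge 38 and s4(43): 81
merge s1(71) and 81: 152
Total encoded bits = sum of merged weights = 38 + 81 + 152 = 271.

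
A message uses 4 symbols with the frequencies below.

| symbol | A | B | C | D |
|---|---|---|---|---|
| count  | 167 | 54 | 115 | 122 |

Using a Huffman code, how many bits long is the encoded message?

916

Greedily combine the two least-frequent nodes:
combine B(54), C(115) → 169
combine D(122), A(167) → 289
combine 169, 289 → 458
Total encoded bits = sum of merged weights = 169 + 289 + 458 = 916.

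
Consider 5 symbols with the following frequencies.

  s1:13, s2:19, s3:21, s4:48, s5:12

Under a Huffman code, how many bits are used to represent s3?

3

Huffman merges, smallest pair first:
s5(12) + s1(13) → 25
s2(19) + s3(21) → 40
25 + 40 → 65
s4(48) + 65 → 113
s3 sits 3 levels below the root, so its codeword is 3 bits.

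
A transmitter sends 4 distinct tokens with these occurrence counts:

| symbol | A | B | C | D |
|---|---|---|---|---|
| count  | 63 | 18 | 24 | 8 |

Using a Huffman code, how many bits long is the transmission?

189

Build the Huffman tree bottom-up:
combine D(8), B(18) → 26
combine C(24), 26 → 50
combine 50, A(63) → 113
Total encoded bits = sum of merged weights = 26 + 50 + 113 = 189.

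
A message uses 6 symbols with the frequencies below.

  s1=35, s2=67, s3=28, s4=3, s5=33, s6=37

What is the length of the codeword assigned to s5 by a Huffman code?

3

Build the tree from the bottom:
merge s4(3) and s3(28): 31
merge 31 and s5(33): 64
merge s1(35) and s6(37): 72
merge 64 and s2(67): 131
merge 72 and 131: 203
s5 sits 3 levels below the root, so its codeword is 3 bits.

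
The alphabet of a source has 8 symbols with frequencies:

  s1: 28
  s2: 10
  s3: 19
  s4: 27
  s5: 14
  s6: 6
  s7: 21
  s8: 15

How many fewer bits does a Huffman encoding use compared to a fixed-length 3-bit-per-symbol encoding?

Fixed-length: 3 bits × 140 symbols = 420 bits.
Huffman merges:
combine s6(6), s2(10) → 16
combine s5(14), s8(15) → 29
combine 16, s3(19) → 35
combine s7(21), s4(27) → 48
combine s1(28), 29 → 57
combine 35, 48 → 83
combine 57, 83 → 140
Huffman total = 16 + 29 + 35 + 48 + 57 + 83 + 140 = 408 bits.
Saving = 420 − 408 = 12 bits.

12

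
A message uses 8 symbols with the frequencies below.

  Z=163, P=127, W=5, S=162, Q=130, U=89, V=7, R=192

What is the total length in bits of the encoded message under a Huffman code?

2383

Build the Huffman tree bottom-up:
W(5) + V(7) → 12
12 + U(89) → 101
101 + P(127) → 228
Q(130) + S(162) → 292
Z(163) + R(192) → 355
228 + 292 → 520
355 + 520 → 875
Total encoded bits = sum of merged weights = 12 + 101 + 228 + 292 + 355 + 520 + 875 = 2383.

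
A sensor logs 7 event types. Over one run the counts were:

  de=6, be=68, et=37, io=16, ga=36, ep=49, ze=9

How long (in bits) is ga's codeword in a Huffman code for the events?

3

Repeatedly merge the two smallest:
combine de(6), ze(9) → 15
combine 15, io(16) → 31
combine 31, ga(36) → 67
combine et(37), ep(49) → 86
combine 67, be(68) → 135
combine 86, 135 → 221
ga sits 3 levels below the root, so its codeword is 3 bits.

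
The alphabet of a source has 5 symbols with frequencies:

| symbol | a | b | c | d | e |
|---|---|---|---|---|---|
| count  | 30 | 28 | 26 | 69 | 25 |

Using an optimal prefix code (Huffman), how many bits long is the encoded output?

Merge the two smallest weights repeatedly:
merge e(25) and c(26): 51
merge b(28) and a(30): 58
merge 51 and 58: 109
merge d(69) and 109: 178
Total encoded bits = sum of merged weights = 51 + 58 + 109 + 178 = 396.

396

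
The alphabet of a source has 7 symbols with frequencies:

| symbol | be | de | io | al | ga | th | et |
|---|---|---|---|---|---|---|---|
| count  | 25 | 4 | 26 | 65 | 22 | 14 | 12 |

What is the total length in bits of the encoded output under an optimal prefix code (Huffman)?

420

Build the Huffman tree bottom-up:
de(4) + et(12) → 16
th(14) + 16 → 30
ga(22) + be(25) → 47
io(26) + 30 → 56
47 + 56 → 103
al(65) + 103 → 168
The encoded length is the sum of every internal node's weight: 16 + 30 + 47 + 56 + 103 + 168 = 420 bits.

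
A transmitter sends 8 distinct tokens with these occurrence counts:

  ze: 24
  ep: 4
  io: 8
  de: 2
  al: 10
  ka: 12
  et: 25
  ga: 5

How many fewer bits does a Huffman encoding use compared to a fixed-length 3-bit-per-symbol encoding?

Fixed-length: 3 bits × 90 symbols = 270 bits.
Huffman merges:
combine de(2), ep(4) → 6
combine ga(5), 6 → 11
combine io(8), al(10) → 18
combine 11, ka(12) → 23
combine 18, 23 → 41
combine ze(24), et(25) → 49
combine 41, 49 → 90
Huffman total = 6 + 11 + 18 + 23 + 41 + 49 + 90 = 238 bits.
Saving = 270 − 238 = 32 bits.

32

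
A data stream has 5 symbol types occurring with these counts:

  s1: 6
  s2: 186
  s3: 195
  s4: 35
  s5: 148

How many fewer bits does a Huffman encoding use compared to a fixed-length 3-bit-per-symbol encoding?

535

Fixed-length: 3 bits × 570 symbols = 1710 bits.
Huffman merges:
combine s1(6), s4(35) → 41
combine 41, s5(148) → 189
combine s2(186), 189 → 375
combine s3(195), 375 → 570
Huffman total = 41 + 189 + 375 + 570 = 1175 bits.
Saving = 1710 − 1175 = 535 bits.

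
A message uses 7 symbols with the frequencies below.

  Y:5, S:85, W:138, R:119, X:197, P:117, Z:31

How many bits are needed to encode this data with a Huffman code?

1777

Build the Huffman tree bottom-up:
Y(5) + Z(31) → 36
36 + S(85) → 121
P(117) + R(119) → 236
121 + W(138) → 259
X(197) + 236 → 433
259 + 433 → 692
Each symbol's bit-cost is frequency × depth; summing gives 1777 bits (equivalently 36 + 121 + 236 + 259 + 433 + 692).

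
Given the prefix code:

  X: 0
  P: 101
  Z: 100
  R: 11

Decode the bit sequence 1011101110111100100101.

Read left to right; each codeword is recognised as soon as it completes (prefix code):
  101→P | 11→R | 0→X | 11→R | 101→P | 11→R | 100→Z | 100→Z | 101→P
Decoded message: PRXRPRZZP

PRXRPRZZP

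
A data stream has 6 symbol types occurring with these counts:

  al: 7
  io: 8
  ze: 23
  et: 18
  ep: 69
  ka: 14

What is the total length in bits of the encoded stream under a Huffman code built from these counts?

Build the Huffman tree bottom-up:
combine al(7), io(8) → 15
combine ka(14), 15 → 29
combine et(18), ze(23) → 41
combine 29, 41 → 70
combine ep(69), 70 → 139
Each symbol's bit-cost is frequency × depth; summing gives 294 bits (equivalently 15 + 29 + 41 + 70 + 139).

294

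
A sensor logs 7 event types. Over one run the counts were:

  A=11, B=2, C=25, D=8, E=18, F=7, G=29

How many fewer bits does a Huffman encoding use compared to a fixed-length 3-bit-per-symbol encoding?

Fixed-length: 3 bits × 100 symbols = 300 bits.
Huffman merges:
merge B(2) and F(7): 9
merge D(8) and 9: 17
merge A(11) and 17: 28
merge E(18) and C(25): 43
merge 28 and G(29): 57
merge 43 and 57: 100
Huffman total = 9 + 17 + 28 + 43 + 57 + 100 = 254 bits.
Saving = 300 − 254 = 46 bits.

46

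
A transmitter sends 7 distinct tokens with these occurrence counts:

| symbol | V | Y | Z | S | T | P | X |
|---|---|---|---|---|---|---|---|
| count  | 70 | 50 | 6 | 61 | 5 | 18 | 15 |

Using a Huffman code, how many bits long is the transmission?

531

Merge the two smallest weights repeatedly:
combine T(5), Z(6) → 11
combine 11, X(15) → 26
combine P(18), 26 → 44
combine 44, Y(50) → 94
combine S(61), V(70) → 131
combine 94, 131 → 225
The encoded length is the sum of every internal node's weight: 11 + 26 + 44 + 94 + 131 + 225 = 531 bits.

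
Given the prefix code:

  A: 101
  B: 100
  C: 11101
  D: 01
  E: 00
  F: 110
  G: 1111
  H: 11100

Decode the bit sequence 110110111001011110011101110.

FFHAHCF

Read left to right; each codeword is recognised as soon as it completes (prefix code):
  110→F | 110→F | 11100→H | 101→A | 11100→H | 11101→C | 110→F
Decoded message: FFHAHCF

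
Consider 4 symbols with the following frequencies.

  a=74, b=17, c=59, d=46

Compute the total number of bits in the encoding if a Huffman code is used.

381

Greedily combine the two least-frequent nodes:
combine b(17), d(46) → 63
combine c(59), 63 → 122
combine a(74), 122 → 196
The encoded length is the sum of every internal node's weight: 63 + 122 + 196 = 381 bits.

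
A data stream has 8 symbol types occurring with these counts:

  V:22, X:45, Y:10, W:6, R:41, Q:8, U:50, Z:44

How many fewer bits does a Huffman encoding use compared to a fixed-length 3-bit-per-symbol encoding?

57

Fixed-length: 3 bits × 226 symbols = 678 bits.
Huffman merges:
combine W(6), Q(8) → 14
combine Y(10), 14 → 24
combine V(22), 24 → 46
combine R(41), Z(44) → 85
combine X(45), 46 → 91
combine U(50), 85 → 135
combine 91, 135 → 226
Huffman total = 14 + 24 + 46 + 85 + 91 + 135 + 226 = 621 bits.
Saving = 678 − 621 = 57 bits.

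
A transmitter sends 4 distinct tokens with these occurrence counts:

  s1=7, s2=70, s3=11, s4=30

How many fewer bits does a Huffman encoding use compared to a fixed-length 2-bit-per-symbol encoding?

52

Fixed-length: 2 bits × 118 symbols = 236 bits.
Huffman merges:
merge s1(7) and s3(11): 18
merge 18 and s4(30): 48
merge 48 and s2(70): 118
Huffman total = 18 + 48 + 118 = 184 bits.
Saving = 236 − 184 = 52 bits.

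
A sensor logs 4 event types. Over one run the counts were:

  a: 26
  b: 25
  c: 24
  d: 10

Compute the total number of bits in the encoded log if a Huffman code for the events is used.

Merge the two smallest weights repeatedly:
merge d(10) and c(24): 34
merge b(25) and a(26): 51
merge 34 and 51: 85
Total encoded bits = sum of merged weights = 34 + 51 + 85 = 170.

170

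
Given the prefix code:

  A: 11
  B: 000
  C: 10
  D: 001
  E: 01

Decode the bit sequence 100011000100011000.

Read left to right; each codeword is recognised as soon as it completes (prefix code):
  10→C | 001→D | 10→C | 001→D | 000→B | 11→A | 000→B
Decoded message: CDCDBAB

CDCDBAB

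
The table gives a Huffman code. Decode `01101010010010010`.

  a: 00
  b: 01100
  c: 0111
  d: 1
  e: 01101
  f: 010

effff

Read left to right; each codeword is recognised as soon as it completes (prefix code):
  01101→e | 010→f | 010→f | 010→f | 010→f
Decoded message: effff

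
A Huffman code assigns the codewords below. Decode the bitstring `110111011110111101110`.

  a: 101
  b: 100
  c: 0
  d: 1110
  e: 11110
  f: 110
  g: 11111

Read left to right; each codeword is recognised as soon as it completes (prefix code):
  110→f | 1110→d | 11110→e | 11110→e | 1110→d
Decoded message: fdeed

fdeed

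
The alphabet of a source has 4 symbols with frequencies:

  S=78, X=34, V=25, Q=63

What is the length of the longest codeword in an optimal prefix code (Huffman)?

Merge the two lowest-weight nodes at each step:
combine V(25), X(34) → 59
combine 59, Q(63) → 122
combine S(78), 122 → 200
The first pair merged (V, X) ends up deepest, at depth 3.

3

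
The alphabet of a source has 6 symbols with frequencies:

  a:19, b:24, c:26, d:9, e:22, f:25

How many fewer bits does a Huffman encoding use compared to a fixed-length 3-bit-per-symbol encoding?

51

Fixed-length: 3 bits × 125 symbols = 375 bits.
Huffman merges:
merge d(9) and a(19): 28
merge e(22) and b(24): 46
merge f(25) and c(26): 51
merge 28 and 46: 74
merge 51 and 74: 125
Huffman total = 28 + 46 + 51 + 74 + 125 = 324 bits.
Saving = 375 − 324 = 51 bits.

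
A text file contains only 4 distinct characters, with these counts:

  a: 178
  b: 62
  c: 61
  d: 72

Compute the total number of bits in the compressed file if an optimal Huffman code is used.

Greedily combine the two least-frequent nodes:
combine c(61), b(62) → 123
combine d(72), 123 → 195
combine a(178), 195 → 373
Total encoded bits = sum of merged weights = 123 + 195 + 373 = 691.

691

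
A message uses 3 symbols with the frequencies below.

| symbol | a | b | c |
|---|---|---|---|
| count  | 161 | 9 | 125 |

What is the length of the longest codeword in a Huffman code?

2

Merge the two lowest-weight nodes at each step:
merge b(9) and c(125): 134
merge 134 and a(161): 295
The rarest symbols sit at the bottom; the longest codeword is 2 bits.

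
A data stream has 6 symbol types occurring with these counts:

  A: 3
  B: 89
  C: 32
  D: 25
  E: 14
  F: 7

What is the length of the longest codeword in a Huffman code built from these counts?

5

Merge the two lowest-weight nodes at each step:
merge A(3) and F(7): 10
merge 10 and E(14): 24
merge 24 and D(25): 49
merge C(32) and 49: 81
merge 81 and B(89): 170
The first pair merged (A, F) ends up deepest, at depth 5.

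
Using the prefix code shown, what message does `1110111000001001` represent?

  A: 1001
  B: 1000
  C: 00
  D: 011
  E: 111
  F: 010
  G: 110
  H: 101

Read left to right; each codeword is recognised as soon as it completes (prefix code):
  111→E | 011→D | 1000→B | 00→C | 1001→A
Decoded message: EDBCA

EDBCA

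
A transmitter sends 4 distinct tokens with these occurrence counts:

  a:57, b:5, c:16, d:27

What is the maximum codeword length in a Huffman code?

Merge the two lowest-weight nodes at each step:
combine b(5), c(16) → 21
combine 21, d(27) → 48
combine 48, a(57) → 105
Maximum depth reached is 3.

3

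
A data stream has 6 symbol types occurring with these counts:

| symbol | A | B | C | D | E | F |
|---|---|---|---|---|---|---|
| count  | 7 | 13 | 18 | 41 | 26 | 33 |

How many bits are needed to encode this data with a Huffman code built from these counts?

334

Merge the two smallest weights repeatedly:
combine A(7), B(13) → 20
combine C(18), 20 → 38
combine E(26), F(33) → 59
combine 38, D(41) → 79
combine 59, 79 → 138
Each symbol's bit-cost is frequency × depth; summing gives 334 bits (equivalently 20 + 38 + 59 + 79 + 138).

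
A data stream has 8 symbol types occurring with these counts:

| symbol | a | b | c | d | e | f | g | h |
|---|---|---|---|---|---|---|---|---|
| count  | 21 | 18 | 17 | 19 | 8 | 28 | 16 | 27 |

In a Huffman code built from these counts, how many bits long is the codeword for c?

3

Build the tree from the bottom:
e(8) + g(16) → 24
c(17) + b(18) → 35
d(19) + a(21) → 40
24 + h(27) → 51
f(28) + 35 → 63
40 + 51 → 91
63 + 91 → 154
The subtree containing c is merged 3 times, so code length = 3.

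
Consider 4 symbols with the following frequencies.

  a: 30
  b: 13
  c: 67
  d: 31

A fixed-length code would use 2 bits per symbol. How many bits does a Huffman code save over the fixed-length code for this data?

24

Fixed-length: 2 bits × 141 symbols = 282 bits.
Huffman merges:
merge b(13) and a(30): 43
merge d(31) and 43: 74
merge c(67) and 74: 141
Huffman total = 43 + 74 + 141 = 258 bits.
Saving = 282 − 258 = 24 bits.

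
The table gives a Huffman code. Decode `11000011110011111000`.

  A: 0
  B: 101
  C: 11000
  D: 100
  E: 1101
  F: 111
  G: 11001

Read left to right; each codeword is recognised as soon as it completes (prefix code):
  11000→C | 0→A | 111→F | 100→D | 111→F | 11000→C
Decoded message: CAFDFC

CAFDFC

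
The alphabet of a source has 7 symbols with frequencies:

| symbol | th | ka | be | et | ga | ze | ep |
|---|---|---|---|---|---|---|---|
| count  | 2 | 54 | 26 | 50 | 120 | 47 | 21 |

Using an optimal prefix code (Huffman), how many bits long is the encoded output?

Merge the two smallest weights repeatedly:
merge th(2) and ep(21): 23
merge 23 and be(26): 49
merge ze(47) and 49: 96
merge et(50) and ka(54): 104
merge 96 and 104: 200
merge ga(120) and 200: 320
The encoded length is the sum of every internal node's weight: 23 + 49 + 96 + 104 + 200 + 320 = 792 bits.

792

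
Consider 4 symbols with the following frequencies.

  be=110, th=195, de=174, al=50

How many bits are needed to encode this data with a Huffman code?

1023

Build the Huffman tree bottom-up:
al(50) + be(110) → 160
160 + de(174) → 334
th(195) + 334 → 529
Total encoded bits = sum of merged weights = 160 + 334 + 529 = 1023.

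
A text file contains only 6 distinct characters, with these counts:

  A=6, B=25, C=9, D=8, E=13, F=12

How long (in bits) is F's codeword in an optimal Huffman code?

3

Build the tree from the bottom:
A(6) + D(8) → 14
C(9) + F(12) → 21
E(13) + 14 → 27
21 + B(25) → 46
27 + 46 → 73
The subtree containing F is merged 3 times, so code length = 3.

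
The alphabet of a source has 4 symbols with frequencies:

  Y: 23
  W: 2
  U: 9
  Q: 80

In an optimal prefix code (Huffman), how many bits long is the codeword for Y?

Huffman merges, smallest pair first:
W(2) + U(9) → 11
11 + Y(23) → 34
34 + Q(80) → 114
Y sits 2 levels below the root, so its codeword is 2 bits.

2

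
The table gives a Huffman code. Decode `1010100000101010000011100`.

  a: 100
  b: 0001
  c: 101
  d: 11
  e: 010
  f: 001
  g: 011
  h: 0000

cehcehda

Read left to right; each codeword is recognised as soon as it completes (prefix code):
  101→c | 010→e | 0000→h | 101→c | 010→e | 0000→h | 11→d | 100→a
Decoded message: cehcehda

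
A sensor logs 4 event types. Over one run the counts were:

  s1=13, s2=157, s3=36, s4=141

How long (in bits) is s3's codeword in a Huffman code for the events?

3

Repeatedly merge the two smallest:
combine s1(13), s3(36) → 49
combine 49, s4(141) → 190
combine s2(157), 190 → 347
s3 sits 3 levels below the root, so its codeword is 3 bits.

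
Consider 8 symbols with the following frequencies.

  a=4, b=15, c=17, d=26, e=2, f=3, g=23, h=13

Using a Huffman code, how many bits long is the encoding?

Greedily combine the two least-frequent nodes:
combine e(2), f(3) → 5
combine a(4), 5 → 9
combine 9, h(13) → 22
combine b(15), c(17) → 32
combine 22, g(23) → 45
combine d(26), 32 → 58
combine 45, 58 → 103
Total encoded bits = sum of merged weights = 5 + 9 + 22 + 32 + 45 + 58 + 103 = 274.

274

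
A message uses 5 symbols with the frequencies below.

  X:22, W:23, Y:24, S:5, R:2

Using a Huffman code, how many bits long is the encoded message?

159

Build the Huffman tree bottom-up:
merge R(2) and S(5): 7
merge 7 and X(22): 29
merge W(23) and Y(24): 47
merge 29 and 47: 76
Total encoded bits = sum of merged weights = 7 + 29 + 47 + 76 = 159.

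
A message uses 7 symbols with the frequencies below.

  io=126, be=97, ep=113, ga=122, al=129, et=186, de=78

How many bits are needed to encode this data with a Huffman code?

2367

Merge the two smallest weights repeatedly:
de(78) + be(97) → 175
ep(113) + ga(122) → 235
io(126) + al(129) → 255
175 + et(186) → 361
235 + 255 → 490
361 + 490 → 851
The encoded length is the sum of every internal node's weight: 175 + 235 + 255 + 361 + 490 + 851 = 2367 bits.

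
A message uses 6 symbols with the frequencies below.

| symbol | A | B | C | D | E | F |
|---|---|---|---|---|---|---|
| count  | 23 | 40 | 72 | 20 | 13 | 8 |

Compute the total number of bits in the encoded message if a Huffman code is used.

405

Merge the two smallest weights repeatedly:
combine F(8), E(13) → 21
combine D(20), 21 → 41
combine A(23), B(40) → 63
combine 41, 63 → 104
combine C(72), 104 → 176
Total encoded bits = sum of merged weights = 21 + 41 + 63 + 104 + 176 = 405.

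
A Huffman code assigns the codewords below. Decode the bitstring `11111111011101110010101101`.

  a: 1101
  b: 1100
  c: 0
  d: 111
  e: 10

ddaabeea

Read left to right; each codeword is recognised as soon as it completes (prefix code):
  111→d | 111→d | 1101→a | 1101→a | 1100→b | 10→e | 10→e | 1101→a
Decoded message: ddaabeea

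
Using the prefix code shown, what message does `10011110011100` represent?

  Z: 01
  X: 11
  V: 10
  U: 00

VZXVZXU

Read left to right; each codeword is recognised as soon as it completes (prefix code):
  10→V | 01→Z | 11→X | 10→V | 01→Z | 11→X | 00→U
Decoded message: VZXVZXU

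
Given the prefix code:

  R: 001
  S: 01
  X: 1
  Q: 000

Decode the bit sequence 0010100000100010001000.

Read left to right; each codeword is recognised as soon as it completes (prefix code):
  001→R | 01→S | 000→Q | 001→R | 000→Q | 1→X | 000→Q | 1→X | 000→Q
Decoded message: RSQRQXQXQ

RSQRQXQXQ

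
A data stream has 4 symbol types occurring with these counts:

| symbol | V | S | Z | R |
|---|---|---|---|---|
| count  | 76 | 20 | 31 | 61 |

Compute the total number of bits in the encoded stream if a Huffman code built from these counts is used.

Build the Huffman tree bottom-up:
merge S(20) and Z(31): 51
merge 51 and R(61): 112
merge V(76) and 112: 188
Each symbol's bit-cost is frequency × depth; summing gives 351 bits (equivalently 51 + 112 + 188).

351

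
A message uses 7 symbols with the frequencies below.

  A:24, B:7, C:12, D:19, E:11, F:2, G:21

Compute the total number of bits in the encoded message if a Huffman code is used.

252

Build the Huffman tree bottom-up:
merge F(2) and B(7): 9
merge 9 and E(11): 20
merge C(12) and D(19): 31
merge 20 and G(21): 41
merge A(24) and 31: 55
merge 41 and 55: 96
Each symbol's bit-cost is frequency × depth; summing gives 252 bits (equivalently 9 + 20 + 31 + 41 + 55 + 96).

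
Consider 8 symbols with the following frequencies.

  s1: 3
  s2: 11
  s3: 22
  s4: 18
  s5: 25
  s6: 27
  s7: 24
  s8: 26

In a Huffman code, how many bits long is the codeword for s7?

3

Repeatedly merge the two smallest:
s1(3) + s2(11) → 14
14 + s4(18) → 32
s3(22) + s7(24) → 46
s5(25) + s8(26) → 51
s6(27) + 32 → 59
46 + 51 → 97
59 + 97 → 156
s7 sits 3 levels below the root, so its codeword is 3 bits.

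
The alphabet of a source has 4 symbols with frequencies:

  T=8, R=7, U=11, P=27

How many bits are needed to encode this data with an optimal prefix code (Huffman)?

94

Greedily combine the two least-frequent nodes:
combine R(7), T(8) → 15
combine U(11), 15 → 26
combine 26, P(27) → 53
Total encoded bits = sum of merged weights = 15 + 26 + 53 = 94.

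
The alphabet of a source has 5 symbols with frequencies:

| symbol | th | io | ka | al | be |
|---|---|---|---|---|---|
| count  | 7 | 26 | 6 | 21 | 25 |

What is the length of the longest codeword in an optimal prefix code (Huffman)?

Merge the two lowest-weight nodes at each step:
merge ka(6) and th(7): 13
merge 13 and al(21): 34
merge be(25) and io(26): 51
merge 34 and 51: 85
The first pair merged (ka, th) ends up deepest, at depth 3.

3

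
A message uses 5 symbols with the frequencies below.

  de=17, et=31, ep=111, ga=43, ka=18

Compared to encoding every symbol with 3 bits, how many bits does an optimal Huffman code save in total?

230

Fixed-length: 3 bits × 220 symbols = 660 bits.
Huffman merges:
combine de(17), ka(18) → 35
combine et(31), 35 → 66
combine ga(43), 66 → 109
combine 109, ep(111) → 220
Huffman total = 35 + 66 + 109 + 220 = 430 bits.
Saving = 660 − 430 = 230 bits.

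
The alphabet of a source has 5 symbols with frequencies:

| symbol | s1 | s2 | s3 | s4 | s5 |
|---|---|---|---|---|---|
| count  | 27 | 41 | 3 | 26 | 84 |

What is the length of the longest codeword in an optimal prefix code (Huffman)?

4

Merge the two lowest-weight nodes at each step:
merge s3(3) and s4(26): 29
merge s1(27) and 29: 56
merge s2(41) and 56: 97
merge s5(84) and 97: 181
The first pair merged (s3, s4) ends up deepest, at depth 4.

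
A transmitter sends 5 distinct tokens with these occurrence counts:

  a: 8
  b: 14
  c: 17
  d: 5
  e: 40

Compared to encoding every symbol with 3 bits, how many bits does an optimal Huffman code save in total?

Fixed-length: 3 bits × 84 symbols = 252 bits.
Huffman merges:
merge d(5) and a(8): 13
merge 13 and b(14): 27
merge c(17) and 27: 44
merge e(40) and 44: 84
Huffman total = 13 + 27 + 44 + 84 = 168 bits.
Saving = 252 − 168 = 84 bits.

84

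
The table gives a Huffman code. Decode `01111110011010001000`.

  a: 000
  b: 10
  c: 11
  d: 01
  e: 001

dccbdbbea

Read left to right; each codeword is recognised as soon as it completes (prefix code):
  01→d | 11→c | 11→c | 10→b | 01→d | 10→b | 10→b | 001→e | 000→a
Decoded message: dccbdbbea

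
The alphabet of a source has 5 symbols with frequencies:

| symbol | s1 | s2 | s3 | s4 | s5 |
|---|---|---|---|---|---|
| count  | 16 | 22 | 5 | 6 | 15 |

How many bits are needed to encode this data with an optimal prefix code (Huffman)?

Greedily combine the two least-frequent nodes:
combine s3(5), s4(6) → 11
combine 11, s5(15) → 26
combine s1(16), s2(22) → 38
combine 26, 38 → 64
Total encoded bits = sum of merged weights = 11 + 26 + 38 + 64 = 139.

139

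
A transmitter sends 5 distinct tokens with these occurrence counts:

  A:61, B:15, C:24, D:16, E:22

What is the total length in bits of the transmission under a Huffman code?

Build the Huffman tree bottom-up:
combine B(15), D(16) → 31
combine E(22), C(24) → 46
combine 31, 46 → 77
combine A(61), 77 → 138
The encoded length is the sum of every internal node's weight: 31 + 46 + 77 + 138 = 292 bits.

292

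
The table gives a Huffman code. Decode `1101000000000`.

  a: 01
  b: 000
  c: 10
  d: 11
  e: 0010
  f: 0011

Read left to right; each codeword is recognised as soon as it completes (prefix code):
  11→d | 01→a | 000→b | 000→b | 000→b
Decoded message: dabbb

dabbb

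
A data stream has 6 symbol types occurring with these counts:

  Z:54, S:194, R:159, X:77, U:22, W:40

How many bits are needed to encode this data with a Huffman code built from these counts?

1269

Greedily combine the two least-frequent nodes:
U(22) + W(40) → 62
Z(54) + 62 → 116
X(77) + 116 → 193
R(159) + 193 → 352
S(194) + 352 → 546
Total encoded bits = sum of merged weights = 62 + 116 + 193 + 352 + 546 = 1269.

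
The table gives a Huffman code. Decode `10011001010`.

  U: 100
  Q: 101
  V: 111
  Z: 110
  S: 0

Read left to right; each codeword is recognised as soon as it completes (prefix code):
  100→U | 110→Z | 0→S | 101→Q | 0→S
Decoded message: UZSQS

UZSQS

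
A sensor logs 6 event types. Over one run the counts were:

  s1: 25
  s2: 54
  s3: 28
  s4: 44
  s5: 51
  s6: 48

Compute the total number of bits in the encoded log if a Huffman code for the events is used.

645

Build the Huffman tree bottom-up:
combine s1(25), s3(28) → 53
combine s4(44), s6(48) → 92
combine s5(51), 53 → 104
combine s2(54), 92 → 146
combine 104, 146 → 250
The encoded length is the sum of every internal node's weight: 53 + 92 + 104 + 146 + 250 = 645 bits.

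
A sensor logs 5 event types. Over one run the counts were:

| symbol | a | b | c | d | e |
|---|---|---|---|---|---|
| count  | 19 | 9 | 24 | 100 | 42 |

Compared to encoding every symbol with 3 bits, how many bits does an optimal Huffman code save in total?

Fixed-length: 3 bits × 194 symbols = 582 bits.
Huffman merges:
b(9) + a(19) → 28
c(24) + 28 → 52
e(42) + 52 → 94
94 + d(100) → 194
Huffman total = 28 + 52 + 94 + 194 = 368 bits.
Saving = 582 − 368 = 214 bits.

214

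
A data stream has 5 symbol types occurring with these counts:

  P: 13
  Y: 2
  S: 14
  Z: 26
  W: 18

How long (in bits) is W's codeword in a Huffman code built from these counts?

Build the tree from the bottom:
merge Y(2) and P(13): 15
merge S(14) and 15: 29
merge W(18) and Z(26): 44
merge 29 and 44: 73
W sits 2 levels below the root, so its codeword is 2 bits.

2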